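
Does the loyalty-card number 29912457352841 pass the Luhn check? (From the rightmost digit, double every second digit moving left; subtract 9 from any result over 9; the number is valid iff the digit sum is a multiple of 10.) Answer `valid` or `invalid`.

invalid

From the right, keep odd positions and double even positions (subtract 9 from any doubled value over 9):
  doubled (positions 2,4,...): 8 4 6 1 4 9 4 → sum 36
  kept (positions 1,3,...): 1 8 5 7 4 1 9 → sum 35
Total = 71.
71 mod 10 = 1, so the number is invalid.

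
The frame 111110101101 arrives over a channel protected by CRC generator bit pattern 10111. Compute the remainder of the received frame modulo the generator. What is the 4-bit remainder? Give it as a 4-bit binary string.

1011

Modulo-2 division of 111110101101 by 10111:
  pos 0: 11111 XOR 10111 = 01000
  pos 1: 10000 XOR 10111 = 00111
  pos 3: 11110 XOR 10111 = 01001
  pos 4: 10011 XOR 10111 = 00100
  pos 6: 10010 XOR 10111 = 00101
Remainder = 1011 (nonzero — an error is detected).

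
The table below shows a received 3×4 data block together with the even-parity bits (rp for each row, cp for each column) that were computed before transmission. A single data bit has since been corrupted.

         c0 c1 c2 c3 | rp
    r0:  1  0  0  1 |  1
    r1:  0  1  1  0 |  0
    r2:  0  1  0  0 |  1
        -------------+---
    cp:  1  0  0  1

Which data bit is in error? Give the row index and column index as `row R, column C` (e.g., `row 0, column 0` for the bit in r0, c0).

Recompute each row's even parity and compare to rp:
  r0: data parity 0, sent rp 1 → mismatch
  r1: data parity 0, sent rp 0 → ok
  r2: data parity 1, sent rp 1 → ok
Recompute each column's even parity and compare to cp:
  c0: data parity 1, sent cp 1 → ok
  c1: data parity 0, sent cp 0 → ok
  c2: data parity 1, sent cp 0 → mismatch
  c3: data parity 1, sent cp 1 → ok
Exactly one row (r0) and one column (c2) fail → the flipped bit is at their intersection.

row 0, column 2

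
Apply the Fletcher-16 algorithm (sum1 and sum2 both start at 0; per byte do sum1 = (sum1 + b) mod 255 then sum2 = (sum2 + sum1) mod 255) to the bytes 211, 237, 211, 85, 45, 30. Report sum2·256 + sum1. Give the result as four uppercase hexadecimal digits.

Running sums (mod 255):
  after byte 0 (211): sum1=211, sum2=211
  after byte 1 (237): sum1=193, sum2=149
  after byte 2 (211): sum1=149, sum2=43
  after byte 3 (85): sum1=234, sum2=22
  after byte 4 (45): sum1=24, sum2=46
  after byte 5 (30): sum1=54, sum2=100
Checksum = sum2·256 + sum1 = 100·256 + 54 = 25654 = 0x6436.

6436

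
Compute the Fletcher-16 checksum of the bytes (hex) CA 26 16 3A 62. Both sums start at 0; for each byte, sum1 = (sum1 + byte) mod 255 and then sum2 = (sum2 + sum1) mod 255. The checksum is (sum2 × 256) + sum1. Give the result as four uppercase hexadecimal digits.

A7A3

Running sums (mod 255):
  after byte 0 (CA): sum1=202, sum2=202
  after byte 1 (26): sum1=240, sum2=187
  after byte 2 (16): sum1=7, sum2=194
  after byte 3 (3A): sum1=65, sum2=4
  after byte 4 (62): sum1=163, sum2=167
Checksum = sum2·256 + sum1 = 167·256 + 163 = 42915 = 0xA7A3.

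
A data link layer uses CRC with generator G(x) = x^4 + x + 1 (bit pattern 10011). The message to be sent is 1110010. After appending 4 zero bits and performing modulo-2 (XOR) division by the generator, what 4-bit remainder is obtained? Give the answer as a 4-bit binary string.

1110

Append 4 zeros: 11100100000. Divide by 10011 (XOR where the leading bit is 1):
  pos 0: 11100 XOR 10011 = 01111
  pos 1: 11111 XOR 10011 = 01100
  pos 2: 11000 XOR 10011 = 01011
  pos 3: 10110 XOR 10011 = 00101
  pos 5: 10100 XOR 10011 = 00111
Remainder (last 4 bits) = 1110. This is the CRC / FCS.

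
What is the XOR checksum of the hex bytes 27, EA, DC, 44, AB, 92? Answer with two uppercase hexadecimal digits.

XOR the bytes together:
  start with 0x27
  0x27 ⊕ 0xEA = 0xCD
  0xCD ⊕ 0xDC = 0x11
  0x11 ⊕ 0x44 = 0x55
  0x55 ⊕ 0xAB = 0xFE
  0xFE ⊕ 0x92 = 0x6C

6C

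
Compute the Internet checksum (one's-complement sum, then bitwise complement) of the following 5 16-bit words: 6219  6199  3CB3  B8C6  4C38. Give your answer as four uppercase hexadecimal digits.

FA9A

One's-complement addition (fold any carry out of bit 15 back into bit 0):
  0x6219 + 0x6199 = 0x0C3B2
  0xC3B2 + 0x3CB3 = 0x10065 → wrap carry → 0x0066
  0x0066 + 0xB8C6 = 0x0B92C
  0xB92C + 0x4C38 = 0x10564 → wrap carry → 0x0565
One's-complement sum = 0x0565.
Checksum = ~0x0565 & 0xFFFF = 0xFA9A.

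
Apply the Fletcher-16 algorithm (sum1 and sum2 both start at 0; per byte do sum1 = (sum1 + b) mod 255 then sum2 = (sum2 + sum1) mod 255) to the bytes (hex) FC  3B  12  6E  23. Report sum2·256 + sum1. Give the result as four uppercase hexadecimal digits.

Running sums (mod 255):
  after byte 0 (FC): sum1=252, sum2=252
  after byte 1 (3B): sum1=56, sum2=53
  after byte 2 (12): sum1=74, sum2=127
  after byte 3 (6E): sum1=184, sum2=56
  after byte 4 (23): sum1=219, sum2=20
Checksum = sum2·256 + sum1 = 20·256 + 219 = 5339 = 0x14DB.

14DB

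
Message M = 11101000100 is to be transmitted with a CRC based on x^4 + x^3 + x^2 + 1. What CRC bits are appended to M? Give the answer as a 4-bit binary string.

1110

Append 4 zeros: 111010001000000. Divide by 11101 (XOR where the leading bit is 1):
  pos 0: 11101 XOR 11101 = 00000
  pos 8: 10000 XOR 11101 = 01101
  pos 9: 11010 XOR 11101 = 00111
Remainder (last 4 bits) = 1110. This is the CRC / FCS.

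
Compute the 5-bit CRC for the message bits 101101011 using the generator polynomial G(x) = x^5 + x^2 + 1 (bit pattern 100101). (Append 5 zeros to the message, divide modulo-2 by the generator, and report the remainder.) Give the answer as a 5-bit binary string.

Append 5 zeros: 10110101100000. Divide by 100101 (XOR where the leading bit is 1):
  pos 0: 101101 XOR 100101 = 001000
  pos 2: 100001 XOR 100101 = 000100
  pos 5: 100100 XOR 100101 = 000001
Remainder (last 5 bits) = 01000. This is the CRC / FCS.

01000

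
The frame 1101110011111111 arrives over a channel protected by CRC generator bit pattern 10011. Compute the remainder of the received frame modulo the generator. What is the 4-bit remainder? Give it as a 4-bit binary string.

Modulo-2 division of 1101110011111111 by 10011:
  pos 0: 11011 XOR 10011 = 01000
  pos 1: 10001 XOR 10011 = 00010
  pos 4: 10001 XOR 10011 = 00010
  pos 7: 10111 XOR 10011 = 00100
  pos 9: 10011 XOR 10011 = 00000
Remainder = 0011 (nonzero — an error is detected).

0011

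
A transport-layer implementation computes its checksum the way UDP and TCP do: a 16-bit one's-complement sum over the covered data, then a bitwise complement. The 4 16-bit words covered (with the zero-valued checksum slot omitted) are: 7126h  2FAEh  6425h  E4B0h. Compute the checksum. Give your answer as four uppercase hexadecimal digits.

One's-complement addition (fold any carry out of bit 15 back into bit 0):
  0x7126 + 0x2FAE = 0x0A0D4
  0xA0D4 + 0x6425 = 0x104F9 → wrap carry → 0x04FA
  0x04FA + 0xE4B0 = 0x0E9AA
One's-complement sum = 0xE9AA.
Checksum = ~0xE9AA & 0xFFFF = 0x1655.

1655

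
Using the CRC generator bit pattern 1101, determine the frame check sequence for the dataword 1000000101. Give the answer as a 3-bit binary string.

101

Append 3 zeros: 1000000101000. Divide by 1101 (XOR where the leading bit is 1):
  pos 0: 1000 XOR 1101 = 0101
  pos 1: 1010 XOR 1101 = 0111
  pos 2: 1110 XOR 1101 = 0011
  pos 4: 1101 XOR 1101 = 0000
  pos 9: 1000 XOR 1101 = 0101
Remainder (last 3 bits) = 101. This is the CRC / FCS.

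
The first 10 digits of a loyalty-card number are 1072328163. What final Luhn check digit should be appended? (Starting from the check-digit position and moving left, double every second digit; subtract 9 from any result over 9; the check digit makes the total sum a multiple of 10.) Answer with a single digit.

9

Partial digits right→left: 3 6 1 8 2 3 2 7 0 1
Double every second digit counting from the check-digit position (so the 1st, 3rd, 5th, ... of the partial from the right).
  doubled (with −9 where >9): 6 2 4 4 0 → sum 16
  kept as-is: 6 8 3 7 1 → sum 25
Total = 16 + 25 = 41.
Check digit = (10 − (41 mod 10)) mod 10 = 9.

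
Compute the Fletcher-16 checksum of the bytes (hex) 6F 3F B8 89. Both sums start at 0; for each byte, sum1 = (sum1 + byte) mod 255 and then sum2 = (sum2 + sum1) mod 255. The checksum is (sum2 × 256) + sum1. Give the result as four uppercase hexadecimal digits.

76F0

Running sums (mod 255):
  after byte 0 (6F): sum1=111, sum2=111
  after byte 1 (3F): sum1=174, sum2=30
  after byte 2 (B8): sum1=103, sum2=133
  after byte 3 (89): sum1=240, sum2=118
Checksum = sum2·256 + sum1 = 118·256 + 240 = 30448 = 0x76F0.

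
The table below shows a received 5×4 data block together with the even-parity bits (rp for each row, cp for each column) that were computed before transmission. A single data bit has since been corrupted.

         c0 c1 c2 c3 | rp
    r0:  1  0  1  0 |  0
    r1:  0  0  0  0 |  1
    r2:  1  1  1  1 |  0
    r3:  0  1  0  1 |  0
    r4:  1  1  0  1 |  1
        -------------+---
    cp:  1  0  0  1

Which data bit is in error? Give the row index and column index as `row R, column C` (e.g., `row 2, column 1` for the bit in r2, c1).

Recompute each row's even parity and compare to rp:
  r0: data parity 0, sent rp 0 → ok
  r1: data parity 0, sent rp 1 → mismatch
  r2: data parity 0, sent rp 0 → ok
  r3: data parity 0, sent rp 0 → ok
  r4: data parity 1, sent rp 1 → ok
Recompute each column's even parity and compare to cp:
  c0: data parity 1, sent cp 1 → ok
  c1: data parity 1, sent cp 0 → mismatch
  c2: data parity 0, sent cp 0 → ok
  c3: data parity 1, sent cp 1 → ok
Exactly one row (r1) and one column (c1) fail → the flipped bit is at their intersection.

row 1, column 1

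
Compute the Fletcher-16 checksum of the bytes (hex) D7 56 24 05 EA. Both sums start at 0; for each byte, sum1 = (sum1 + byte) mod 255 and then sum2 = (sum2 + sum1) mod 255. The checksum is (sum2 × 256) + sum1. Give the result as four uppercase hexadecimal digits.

Running sums (mod 255):
  after byte 0 (D7): sum1=215, sum2=215
  after byte 1 (56): sum1=46, sum2=6
  after byte 2 (24): sum1=82, sum2=88
  after byte 3 (05): sum1=87, sum2=175
  after byte 4 (EA): sum1=66, sum2=241
Checksum = sum2·256 + sum1 = 241·256 + 66 = 61762 = 0xF142.

F142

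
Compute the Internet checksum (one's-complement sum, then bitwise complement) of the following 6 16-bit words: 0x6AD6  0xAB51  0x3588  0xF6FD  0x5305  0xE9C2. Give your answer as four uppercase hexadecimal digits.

8089

One's-complement addition (fold any carry out of bit 15 back into bit 0):
  0x6AD6 + 0xAB51 = 0x11627 → wrap carry → 0x1628
  0x1628 + 0x3588 = 0x04BB0
  0x4BB0 + 0xF6FD = 0x142AD → wrap carry → 0x42AE
  0x42AE + 0x5305 = 0x095B3
  0x95B3 + 0xE9C2 = 0x17F75 → wrap carry → 0x7F76
One's-complement sum = 0x7F76.
Checksum = ~0x7F76 & 0xFFFF = 0x8089.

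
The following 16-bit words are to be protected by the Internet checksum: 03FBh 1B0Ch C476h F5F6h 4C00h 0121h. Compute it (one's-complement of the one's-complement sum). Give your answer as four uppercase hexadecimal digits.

One's-complement addition (fold any carry out of bit 15 back into bit 0):
  0x03FB + 0x1B0C = 0x01F07
  0x1F07 + 0xC476 = 0x0E37D
  0xE37D + 0xF5F6 = 0x1D973 → wrap carry → 0xD974
  0xD974 + 0x4C00 = 0x12574 → wrap carry → 0x2575
  0x2575 + 0x0121 = 0x02696
One's-complement sum = 0x2696.
Checksum = ~0x2696 & 0xFFFF = 0xD969.

D969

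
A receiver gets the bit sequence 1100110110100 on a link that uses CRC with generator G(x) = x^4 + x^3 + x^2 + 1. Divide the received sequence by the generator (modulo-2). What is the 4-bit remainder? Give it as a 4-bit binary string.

0111

Modulo-2 division of 1100110110100 by 11101:
  pos 0: 11001 XOR 11101 = 00100
  pos 2: 10010 XOR 11101 = 01111
  pos 3: 11111 XOR 11101 = 00010
  pos 6: 10101 XOR 11101 = 01000
  pos 7: 10000 XOR 11101 = 01101
  pos 8: 11010 XOR 11101 = 00111
Remainder = 0111 (nonzero — an error is detected).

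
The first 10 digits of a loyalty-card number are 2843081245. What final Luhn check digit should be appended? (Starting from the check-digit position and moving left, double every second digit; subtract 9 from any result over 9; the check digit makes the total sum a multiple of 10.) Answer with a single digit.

Partial digits right→left: 5 4 2 1 8 0 3 4 8 2
Double every second digit counting from the check-digit position (so the 1st, 3rd, 5th, ... of the partial from the right).
  doubled (with −9 where >9): 1 4 7 6 7 → sum 25
  kept as-is: 4 1 0 4 2 → sum 11
Total = 25 + 11 = 36.
Check digit = (10 − (36 mod 10)) mod 10 = 4.

4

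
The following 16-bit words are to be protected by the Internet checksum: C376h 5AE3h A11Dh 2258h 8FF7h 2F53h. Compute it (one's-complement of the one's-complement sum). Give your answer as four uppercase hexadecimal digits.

5EE5

One's-complement addition (fold any carry out of bit 15 back into bit 0):
  0xC376 + 0x5AE3 = 0x11E59 → wrap carry → 0x1E5A
  0x1E5A + 0xA11D = 0x0BF77
  0xBF77 + 0x2258 = 0x0E1CF
  0xE1CF + 0x8FF7 = 0x171C6 → wrap carry → 0x71C7
  0x71C7 + 0x2F53 = 0x0A11A
One's-complement sum = 0xA11A.
Checksum = ~0xA11A & 0xFFFF = 0x5EE5.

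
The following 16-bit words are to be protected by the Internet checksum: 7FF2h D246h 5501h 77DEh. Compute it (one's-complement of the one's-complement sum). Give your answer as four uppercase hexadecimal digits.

E0E6

One's-complement addition (fold any carry out of bit 15 back into bit 0):
  0x7FF2 + 0xD246 = 0x15238 → wrap carry → 0x5239
  0x5239 + 0x5501 = 0x0A73A
  0xA73A + 0x77DE = 0x11F18 → wrap carry → 0x1F19
One's-complement sum = 0x1F19.
Checksum = ~0x1F19 & 0xFFFF = 0xE0E6.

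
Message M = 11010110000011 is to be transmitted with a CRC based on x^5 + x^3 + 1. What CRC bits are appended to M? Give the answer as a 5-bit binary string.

Append 5 zeros: 1101011000001100000. Divide by 101001 (XOR where the leading bit is 1):
  pos 0: 110101 XOR 101001 = 011100
  pos 1: 111001 XOR 101001 = 010000
  pos 2: 100000 XOR 101001 = 001001
  pos 4: 100100 XOR 101001 = 001101
  pos 6: 110100 XOR 101001 = 011101
  pos 7: 111011 XOR 101001 = 010010
  pos 8: 100101 XOR 101001 = 001100
  pos 10: 110000 XOR 101001 = 011001
  pos 11: 110010 XOR 101001 = 011011
  pos 12: 110110 XOR 101001 = 011111
  pos 13: 111110 XOR 101001 = 010111
Remainder (last 5 bits) = 10111. This is the CRC / FCS.

10111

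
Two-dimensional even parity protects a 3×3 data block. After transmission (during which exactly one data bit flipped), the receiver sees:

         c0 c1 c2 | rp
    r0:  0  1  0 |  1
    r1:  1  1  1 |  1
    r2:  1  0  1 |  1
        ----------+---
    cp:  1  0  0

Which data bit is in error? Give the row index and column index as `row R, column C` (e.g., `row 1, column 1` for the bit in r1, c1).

Recompute each row's even parity and compare to rp:
  r0: data parity 1, sent rp 1 → ok
  r1: data parity 1, sent rp 1 → ok
  r2: data parity 0, sent rp 1 → mismatch
Recompute each column's even parity and compare to cp:
  c0: data parity 0, sent cp 1 → mismatch
  c1: data parity 0, sent cp 0 → ok
  c2: data parity 0, sent cp 0 → ok
Exactly one row (r2) and one column (c0) fail → the flipped bit is at their intersection.

row 2, column 0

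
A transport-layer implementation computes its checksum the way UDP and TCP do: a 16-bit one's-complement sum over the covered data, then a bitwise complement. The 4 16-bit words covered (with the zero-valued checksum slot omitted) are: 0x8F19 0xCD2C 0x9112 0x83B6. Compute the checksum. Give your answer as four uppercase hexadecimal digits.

One's-complement addition (fold any carry out of bit 15 back into bit 0):
  0x8F19 + 0xCD2C = 0x15C45 → wrap carry → 0x5C46
  0x5C46 + 0x9112 = 0x0ED58
  0xED58 + 0x83B6 = 0x1710E → wrap carry → 0x710F
One's-complement sum = 0x710F.
Checksum = ~0x710F & 0xFFFF = 0x8EF0.

8EF0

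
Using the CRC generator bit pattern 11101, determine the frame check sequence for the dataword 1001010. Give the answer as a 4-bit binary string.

1110

Append 4 zeros: 10010100000. Divide by 11101 (XOR where the leading bit is 1):
  pos 0: 10010 XOR 11101 = 01111
  pos 1: 11111 XOR 11101 = 00010
  pos 4: 10000 XOR 11101 = 01101
  pos 5: 11010 XOR 11101 = 00111
Remainder (last 4 bits) = 1110. This is the CRC / FCS.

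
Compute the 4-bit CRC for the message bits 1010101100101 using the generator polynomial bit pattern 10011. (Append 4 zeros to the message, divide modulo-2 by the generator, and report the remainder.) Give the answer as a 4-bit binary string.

Append 4 zeros: 10101011001010000. Divide by 10011 (XOR where the leading bit is 1):
  pos 0: 10101 XOR 10011 = 00110
  pos 2: 11001 XOR 10011 = 01010
  pos 3: 10101 XOR 10011 = 00110
  pos 5: 11000 XOR 10011 = 01011
  pos 6: 10111 XOR 10011 = 00100
  pos 8: 10001 XOR 10011 = 00010
  pos 11: 10000 XOR 10011 = 00011
Remainder (last 4 bits) = 0110. This is the CRC / FCS.

0110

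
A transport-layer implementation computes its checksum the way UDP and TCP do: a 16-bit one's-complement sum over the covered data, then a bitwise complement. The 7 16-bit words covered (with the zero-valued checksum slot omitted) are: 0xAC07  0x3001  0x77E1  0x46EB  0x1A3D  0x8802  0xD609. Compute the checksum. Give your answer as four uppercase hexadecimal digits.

One's-complement addition (fold any carry out of bit 15 back into bit 0):
  0xAC07 + 0x3001 = 0x0DC08
  0xDC08 + 0x77E1 = 0x153E9 → wrap carry → 0x53EA
  0x53EA + 0x46EB = 0x09AD5
  0x9AD5 + 0x1A3D = 0x0B512
  0xB512 + 0x8802 = 0x13D14 → wrap carry → 0x3D15
  0x3D15 + 0xD609 = 0x1131E → wrap carry → 0x131F
One's-complement sum = 0x131F.
Checksum = ~0x131F & 0xFFFF = 0xECE0.

ECE0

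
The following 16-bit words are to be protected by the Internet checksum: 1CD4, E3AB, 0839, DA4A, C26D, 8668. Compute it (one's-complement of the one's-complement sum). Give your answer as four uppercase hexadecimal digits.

D425

One's-complement addition (fold any carry out of bit 15 back into bit 0):
  0x1CD4 + 0xE3AB = 0x1007F → wrap carry → 0x0080
  0x0080 + 0x0839 = 0x008B9
  0x08B9 + 0xDA4A = 0x0E303
  0xE303 + 0xC26D = 0x1A570 → wrap carry → 0xA571
  0xA571 + 0x8668 = 0x12BD9 → wrap carry → 0x2BDA
One's-complement sum = 0x2BDA.
Checksum = ~0x2BDA & 0xFFFF = 0xD425.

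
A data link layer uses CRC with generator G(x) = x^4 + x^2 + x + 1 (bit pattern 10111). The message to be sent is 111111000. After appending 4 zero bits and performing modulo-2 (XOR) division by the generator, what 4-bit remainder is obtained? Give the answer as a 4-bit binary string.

0110

Append 4 zeros: 1111110000000. Divide by 10111 (XOR where the leading bit is 1):
  pos 0: 11111 XOR 10111 = 01000
  pos 1: 10001 XOR 10111 = 00110
  pos 3: 11000 XOR 10111 = 01111
  pos 4: 11110 XOR 10111 = 01001
  pos 5: 10010 XOR 10111 = 00101
  pos 7: 10100 XOR 10111 = 00011
Remainder (last 4 bits) = 0110. This is the CRC / FCS.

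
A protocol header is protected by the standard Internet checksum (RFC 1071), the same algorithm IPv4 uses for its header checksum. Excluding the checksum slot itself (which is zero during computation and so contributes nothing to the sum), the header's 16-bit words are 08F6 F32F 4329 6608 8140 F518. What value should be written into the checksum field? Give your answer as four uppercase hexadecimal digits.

E44E

One's-complement addition (fold any carry out of bit 15 back into bit 0):
  0x08F6 + 0xF32F = 0x0FC25
  0xFC25 + 0x4329 = 0x13F4E → wrap carry → 0x3F4F
  0x3F4F + 0x6608 = 0x0A557
  0xA557 + 0x8140 = 0x12697 → wrap carry → 0x2698
  0x2698 + 0xF518 = 0x11BB0 → wrap carry → 0x1BB1
One's-complement sum = 0x1BB1.
Checksum = ~0x1BB1 & 0xFFFF = 0xE44E.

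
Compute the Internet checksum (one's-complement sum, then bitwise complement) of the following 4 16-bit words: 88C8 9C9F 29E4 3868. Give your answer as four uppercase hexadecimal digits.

One's-complement addition (fold any carry out of bit 15 back into bit 0):
  0x88C8 + 0x9C9F = 0x12567 → wrap carry → 0x2568
  0x2568 + 0x29E4 = 0x04F4C
  0x4F4C + 0x3868 = 0x087B4
One's-complement sum = 0x87B4.
Checksum = ~0x87B4 & 0xFFFF = 0x784B.

784B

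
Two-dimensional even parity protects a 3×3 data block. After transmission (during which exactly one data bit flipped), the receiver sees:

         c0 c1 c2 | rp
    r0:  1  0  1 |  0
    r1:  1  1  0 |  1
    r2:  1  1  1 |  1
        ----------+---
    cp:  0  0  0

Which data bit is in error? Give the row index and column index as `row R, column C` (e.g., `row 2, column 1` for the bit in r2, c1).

Recompute each row's even parity and compare to rp:
  r0: data parity 0, sent rp 0 → ok
  r1: data parity 0, sent rp 1 → mismatch
  r2: data parity 1, sent rp 1 → ok
Recompute each column's even parity and compare to cp:
  c0: data parity 1, sent cp 0 → mismatch
  c1: data parity 0, sent cp 0 → ok
  c2: data parity 0, sent cp 0 → ok
Exactly one row (r1) and one column (c0) fail → the flipped bit is at their intersection.

row 1, column 0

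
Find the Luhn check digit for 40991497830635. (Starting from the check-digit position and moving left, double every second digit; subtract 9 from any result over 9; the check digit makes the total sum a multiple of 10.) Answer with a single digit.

4

Partial digits right→left: 5 3 6 0 3 8 7 9 4 1 9 9 0 4
Double every second digit counting from the check-digit position (so the 1st, 3rd, 5th, ... of the partial from the right).
  doubled (with −9 where >9): 1 3 6 5 8 9 0 → sum 32
  kept as-is: 3 0 8 9 1 9 4 → sum 34
Total = 32 + 34 = 66.
Check digit = (10 − (66 mod 10)) mod 10 = 4.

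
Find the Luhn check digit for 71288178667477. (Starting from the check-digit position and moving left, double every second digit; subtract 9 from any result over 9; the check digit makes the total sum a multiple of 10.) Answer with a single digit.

2

Partial digits right→left: 7 7 4 7 6 6 8 7 1 8 8 2 1 7
Double every second digit counting from the check-digit position (so the 1st, 3rd, 5th, ... of the partial from the right).
  doubled (with −9 where >9): 5 8 3 7 2 7 2 → sum 34
  kept as-is: 7 7 6 7 8 2 7 → sum 44
Total = 34 + 44 = 78.
Check digit = (10 − (78 mod 10)) mod 10 = 2.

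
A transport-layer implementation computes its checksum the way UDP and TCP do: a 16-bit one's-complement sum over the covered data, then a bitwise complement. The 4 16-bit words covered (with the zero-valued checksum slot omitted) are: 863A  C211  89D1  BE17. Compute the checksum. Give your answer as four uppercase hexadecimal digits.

One's-complement addition (fold any carry out of bit 15 back into bit 0):
  0x863A + 0xC211 = 0x1484B → wrap carry → 0x484C
  0x484C + 0x89D1 = 0x0D21D
  0xD21D + 0xBE17 = 0x19034 → wrap carry → 0x9035
One's-complement sum = 0x9035.
Checksum = ~0x9035 & 0xFFFF = 0x6FCA.

6FCA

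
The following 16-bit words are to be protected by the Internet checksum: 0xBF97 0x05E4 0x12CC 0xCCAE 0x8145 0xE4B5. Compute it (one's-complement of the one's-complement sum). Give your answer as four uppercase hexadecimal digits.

F50D

One's-complement addition (fold any carry out of bit 15 back into bit 0):
  0xBF97 + 0x05E4 = 0x0C57B
  0xC57B + 0x12CC = 0x0D847
  0xD847 + 0xCCAE = 0x1A4F5 → wrap carry → 0xA4F6
  0xA4F6 + 0x8145 = 0x1263B → wrap carry → 0x263C
  0x263C + 0xE4B5 = 0x10AF1 → wrap carry → 0x0AF2
One's-complement sum = 0x0AF2.
Checksum = ~0x0AF2 & 0xFFFF = 0xF50D.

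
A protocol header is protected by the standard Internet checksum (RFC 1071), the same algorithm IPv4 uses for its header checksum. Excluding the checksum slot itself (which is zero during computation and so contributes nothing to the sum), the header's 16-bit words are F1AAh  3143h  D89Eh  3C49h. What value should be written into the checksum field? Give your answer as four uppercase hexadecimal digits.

C829

One's-complement addition (fold any carry out of bit 15 back into bit 0):
  0xF1AA + 0x3143 = 0x122ED → wrap carry → 0x22EE
  0x22EE + 0xD89E = 0x0FB8C
  0xFB8C + 0x3C49 = 0x137D5 → wrap carry → 0x37D6
One's-complement sum = 0x37D6.
Checksum = ~0x37D6 & 0xFFFF = 0xC829.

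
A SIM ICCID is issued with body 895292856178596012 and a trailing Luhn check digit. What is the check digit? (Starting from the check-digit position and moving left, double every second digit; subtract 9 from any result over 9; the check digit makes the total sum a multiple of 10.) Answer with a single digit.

5

Partial digits right→left: 2 1 0 6 9 5 8 7 1 6 5 8 2 9 2 5 9 8
Double every second digit counting from the check-digit position (so the 1st, 3rd, 5th, ... of the partial from the right).
  doubled (with −9 where >9): 4 0 9 7 2 1 4 4 9 → sum 40
  kept as-is: 1 6 5 7 6 8 9 5 8 → sum 55
Total = 40 + 55 = 95.
Check digit = (10 − (95 mod 10)) mod 10 = 5.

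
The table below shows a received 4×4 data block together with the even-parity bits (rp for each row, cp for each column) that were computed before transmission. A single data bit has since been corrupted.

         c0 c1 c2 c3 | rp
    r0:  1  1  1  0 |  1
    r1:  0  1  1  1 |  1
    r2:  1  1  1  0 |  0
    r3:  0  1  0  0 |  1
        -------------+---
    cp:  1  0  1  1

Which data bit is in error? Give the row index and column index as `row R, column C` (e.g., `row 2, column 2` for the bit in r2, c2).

row 2, column 0

Recompute each row's even parity and compare to rp:
  r0: data parity 1, sent rp 1 → ok
  r1: data parity 1, sent rp 1 → ok
  r2: data parity 1, sent rp 0 → mismatch
  r3: data parity 1, sent rp 1 → ok
Recompute each column's even parity and compare to cp:
  c0: data parity 0, sent cp 1 → mismatch
  c1: data parity 0, sent cp 0 → ok
  c2: data parity 1, sent cp 1 → ok
  c3: data parity 1, sent cp 1 → ok
Exactly one row (r2) and one column (c0) fail → the flipped bit is at their intersection.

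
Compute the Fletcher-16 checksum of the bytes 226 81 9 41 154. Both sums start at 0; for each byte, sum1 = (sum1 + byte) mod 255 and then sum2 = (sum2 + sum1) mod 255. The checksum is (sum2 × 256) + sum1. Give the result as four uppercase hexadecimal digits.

BB01

Running sums (mod 255):
  after byte 0 (226): sum1=226, sum2=226
  after byte 1 (81): sum1=52, sum2=23
  after byte 2 (9): sum1=61, sum2=84
  after byte 3 (41): sum1=102, sum2=186
  after byte 4 (154): sum1=1, sum2=187
Checksum = sum2·256 + sum1 = 187·256 + 1 = 47873 = 0xBB01.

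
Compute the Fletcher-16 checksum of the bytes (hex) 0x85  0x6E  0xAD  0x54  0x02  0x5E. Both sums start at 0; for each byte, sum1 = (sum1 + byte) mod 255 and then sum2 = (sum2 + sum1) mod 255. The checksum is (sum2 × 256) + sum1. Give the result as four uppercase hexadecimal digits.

Running sums (mod 255):
  after byte 0 (0x85): sum1=133, sum2=133
  after byte 1 (0x6E): sum1=243, sum2=121
  after byte 2 (0xAD): sum1=161, sum2=27
  after byte 3 (0x54): sum1=245, sum2=17
  after byte 4 (0x02): sum1=247, sum2=9
  after byte 5 (0x5E): sum1=86, sum2=95
Checksum = sum2·256 + sum1 = 95·256 + 86 = 24406 = 0x5F56.

5F56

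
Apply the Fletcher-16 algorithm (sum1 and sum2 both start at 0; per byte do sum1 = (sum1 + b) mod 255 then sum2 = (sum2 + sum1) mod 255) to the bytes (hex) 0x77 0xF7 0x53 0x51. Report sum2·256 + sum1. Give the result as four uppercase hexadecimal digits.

BD14

Running sums (mod 255):
  after byte 0 (0x77): sum1=119, sum2=119
  after byte 1 (0xF7): sum1=111, sum2=230
  after byte 2 (0x53): sum1=194, sum2=169
  after byte 3 (0x51): sum1=20, sum2=189
Checksum = sum2·256 + sum1 = 189·256 + 20 = 48404 = 0xBD14.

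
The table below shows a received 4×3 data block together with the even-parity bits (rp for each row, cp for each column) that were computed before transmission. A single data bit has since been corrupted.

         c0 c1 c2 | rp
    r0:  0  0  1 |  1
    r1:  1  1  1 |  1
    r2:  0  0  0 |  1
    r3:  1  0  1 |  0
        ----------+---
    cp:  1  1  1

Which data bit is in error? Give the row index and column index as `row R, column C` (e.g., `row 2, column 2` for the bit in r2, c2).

Recompute each row's even parity and compare to rp:
  r0: data parity 1, sent rp 1 → ok
  r1: data parity 1, sent rp 1 → ok
  r2: data parity 0, sent rp 1 → mismatch
  r3: data parity 0, sent rp 0 → ok
Recompute each column's even parity and compare to cp:
  c0: data parity 0, sent cp 1 → mismatch
  c1: data parity 1, sent cp 1 → ok
  c2: data parity 1, sent cp 1 → ok
Exactly one row (r2) and one column (c0) fail → the flipped bit is at their intersection.

row 2, column 0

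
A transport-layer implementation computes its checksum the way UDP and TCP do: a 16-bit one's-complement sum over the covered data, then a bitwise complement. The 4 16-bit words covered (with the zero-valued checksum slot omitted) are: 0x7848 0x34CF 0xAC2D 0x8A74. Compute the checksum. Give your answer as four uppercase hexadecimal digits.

1C46

One's-complement addition (fold any carry out of bit 15 back into bit 0):
  0x7848 + 0x34CF = 0x0AD17
  0xAD17 + 0xAC2D = 0x15944 → wrap carry → 0x5945
  0x5945 + 0x8A74 = 0x0E3B9
One's-complement sum = 0xE3B9.
Checksum = ~0xE3B9 & 0xFFFF = 0x1C46.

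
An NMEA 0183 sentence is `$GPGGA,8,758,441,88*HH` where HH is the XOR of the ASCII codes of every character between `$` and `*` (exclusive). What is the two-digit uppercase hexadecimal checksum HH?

XOR the ASCII codes of the payload characters:
  'G' = 0x47 → acc = 0x47
  'P' = 0x50 → acc = 0x17
  'G' = 0x47 → acc = 0x50
  'G' = 0x47 → acc = 0x17
  'A' = 0x41 → acc = 0x56
  ',' = 0x2C → acc = 0x7A
  '8' = 0x38 → acc = 0x42
  ',' = 0x2C → acc = 0x6E
  '7' = 0x37 → acc = 0x59
  '5' = 0x35 → acc = 0x6C
  '8' = 0x38 → acc = 0x54
  ',' = 0x2C → acc = 0x78
  '4' = 0x34 → acc = 0x4C
  '4' = 0x34 → acc = 0x78
  '1' = 0x31 → acc = 0x49
  ',' = 0x2C → acc = 0x65
  '8' = 0x38 → acc = 0x5D
  '8' = 0x38 → acc = 0x65
Checksum = 0x65.

65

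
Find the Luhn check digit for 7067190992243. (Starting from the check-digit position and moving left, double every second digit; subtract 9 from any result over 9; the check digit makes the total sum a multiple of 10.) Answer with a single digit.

Partial digits right→left: 3 4 2 2 9 9 0 9 1 7 6 0 7
Double every second digit counting from the check-digit position (so the 1st, 3rd, 5th, ... of the partial from the right).
  doubled (with −9 where >9): 6 4 9 0 2 3 5 → sum 29
  kept as-is: 4 2 9 9 7 0 → sum 31
Total = 29 + 31 = 60.
Check digit = (10 − (60 mod 10)) mod 10 = 0.

0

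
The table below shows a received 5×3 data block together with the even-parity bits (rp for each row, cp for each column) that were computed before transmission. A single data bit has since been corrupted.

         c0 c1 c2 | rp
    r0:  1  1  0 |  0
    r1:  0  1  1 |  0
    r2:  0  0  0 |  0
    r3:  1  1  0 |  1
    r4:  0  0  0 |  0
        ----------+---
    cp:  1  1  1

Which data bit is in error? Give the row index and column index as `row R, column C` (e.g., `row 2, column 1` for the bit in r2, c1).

Recompute each row's even parity and compare to rp:
  r0: data parity 0, sent rp 0 → ok
  r1: data parity 0, sent rp 0 → ok
  r2: data parity 0, sent rp 0 → ok
  r3: data parity 0, sent rp 1 → mismatch
  r4: data parity 0, sent rp 0 → ok
Recompute each column's even parity and compare to cp:
  c0: data parity 0, sent cp 1 → mismatch
  c1: data parity 1, sent cp 1 → ok
  c2: data parity 1, sent cp 1 → ok
Exactly one row (r3) and one column (c0) fail → the flipped bit is at their intersection.

row 3, column 0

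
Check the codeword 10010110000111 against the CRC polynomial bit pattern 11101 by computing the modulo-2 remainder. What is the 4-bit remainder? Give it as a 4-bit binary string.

Modulo-2 division of 10010110000111 by 11101:
  pos 0: 10010 XOR 11101 = 01111
  pos 1: 11111 XOR 11101 = 00010
  pos 4: 10100 XOR 11101 = 01001
  pos 5: 10010 XOR 11101 = 01111
  pos 6: 11110 XOR 11101 = 00011
  pos 9: 11111 XOR 11101 = 00010
Remainder = 0010 (nonzero — an error is detected).

0010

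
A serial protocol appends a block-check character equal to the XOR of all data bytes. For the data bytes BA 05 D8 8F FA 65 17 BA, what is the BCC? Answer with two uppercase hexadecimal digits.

DA

XOR the bytes together:
  start with 0xBA
  0xBA ⊕ 0x05 = 0xBF
  0xBF ⊕ 0xD8 = 0x67
  0x67 ⊕ 0x8F = 0xE8
  0xE8 ⊕ 0xFA = 0x12
  0x12 ⊕ 0x65 = 0x77
  0x77 ⊕ 0x17 = 0x60
  0x60 ⊕ 0xBA = 0xDA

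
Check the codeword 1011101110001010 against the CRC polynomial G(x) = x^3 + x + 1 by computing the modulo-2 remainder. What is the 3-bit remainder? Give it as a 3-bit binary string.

000

Modulo-2 division of 1011101110001010 by 1011:
  pos 0: 1011 XOR 1011 = 0000
  pos 4: 1011 XOR 1011 = 0000
  pos 8: 1000 XOR 1011 = 0011
  pos 10: 1110 XOR 1011 = 0101
  pos 11: 1011 XOR 1011 = 0000
Remainder = 000 (zero — the frame passes the CRC check).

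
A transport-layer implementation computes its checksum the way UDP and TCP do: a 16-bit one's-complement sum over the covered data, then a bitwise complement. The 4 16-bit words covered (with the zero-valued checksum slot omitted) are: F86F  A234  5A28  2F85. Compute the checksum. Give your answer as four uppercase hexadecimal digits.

DBAD

One's-complement addition (fold any carry out of bit 15 back into bit 0):
  0xF86F + 0xA234 = 0x19AA3 → wrap carry → 0x9AA4
  0x9AA4 + 0x5A28 = 0x0F4CC
  0xF4CC + 0x2F85 = 0x12451 → wrap carry → 0x2452
One's-complement sum = 0x2452.
Checksum = ~0x2452 & 0xFFFF = 0xDBAD.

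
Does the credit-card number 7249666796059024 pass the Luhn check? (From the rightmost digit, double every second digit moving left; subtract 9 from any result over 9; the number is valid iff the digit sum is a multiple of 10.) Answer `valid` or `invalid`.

From the right, keep odd positions and double even positions (subtract 9 from any doubled value over 9):
  doubled (positions 2,4,...): 4 9 0 9 3 3 8 5 → sum 41
  kept (positions 1,3,...): 4 0 5 6 7 6 9 2 → sum 39
Total = 80.
80 mod 10 = 0, so the number is valid.

valid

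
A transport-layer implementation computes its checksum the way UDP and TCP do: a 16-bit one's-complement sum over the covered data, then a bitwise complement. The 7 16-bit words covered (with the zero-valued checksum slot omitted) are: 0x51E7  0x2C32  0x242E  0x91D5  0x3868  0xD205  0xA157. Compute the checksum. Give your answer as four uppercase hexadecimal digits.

201D

One's-complement addition (fold any carry out of bit 15 back into bit 0):
  0x51E7 + 0x2C32 = 0x07E19
  0x7E19 + 0x242E = 0x0A247
  0xA247 + 0x91D5 = 0x1341C → wrap carry → 0x341D
  0x341D + 0x3868 = 0x06C85
  0x6C85 + 0xD205 = 0x13E8A → wrap carry → 0x3E8B
  0x3E8B + 0xA157 = 0x0DFE2
One's-complement sum = 0xDFE2.
Checksum = ~0xDFE2 & 0xFFFF = 0x201D.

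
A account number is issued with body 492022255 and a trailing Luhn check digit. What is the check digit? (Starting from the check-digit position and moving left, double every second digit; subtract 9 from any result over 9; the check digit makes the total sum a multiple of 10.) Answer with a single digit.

3

Partial digits right→left: 5 5 2 2 2 0 2 9 4
Double every second digit counting from the check-digit position (so the 1st, 3rd, 5th, ... of the partial from the right).
  doubled (with −9 where >9): 1 4 4 4 8 → sum 21
  kept as-is: 5 2 0 9 → sum 16
Total = 21 + 16 = 37.
Check digit = (10 − (37 mod 10)) mod 10 = 3.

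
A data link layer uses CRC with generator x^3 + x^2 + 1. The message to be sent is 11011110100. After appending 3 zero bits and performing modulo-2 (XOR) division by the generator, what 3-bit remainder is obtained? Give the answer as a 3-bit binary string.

Append 3 zeros: 11011110100000. Divide by 1101 (XOR where the leading bit is 1):
  pos 0: 1101 XOR 1101 = 0000
  pos 4: 1110 XOR 1101 = 0011
  pos 6: 1110 XOR 1101 = 0011
  pos 8: 1100 XOR 1101 = 0001
Remainder (last 3 bits) = 100. This is the CRC / FCS.

100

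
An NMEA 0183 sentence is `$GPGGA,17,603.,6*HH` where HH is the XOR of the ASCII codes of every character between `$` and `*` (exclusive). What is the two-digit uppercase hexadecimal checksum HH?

XOR the ASCII codes of the payload characters:
  'G' = 0x47 → acc = 0x47
  'P' = 0x50 → acc = 0x17
  'G' = 0x47 → acc = 0x50
  'G' = 0x47 → acc = 0x17
  'A' = 0x41 → acc = 0x56
  ',' = 0x2C → acc = 0x7A
  '1' = 0x31 → acc = 0x4B
  '7' = 0x37 → acc = 0x7C
  ',' = 0x2C → acc = 0x50
  '6' = 0x36 → acc = 0x66
  '0' = 0x30 → acc = 0x56
  '3' = 0x33 → acc = 0x65
  '.' = 0x2E → acc = 0x4B
  ',' = 0x2C → acc = 0x67
  '6' = 0x36 → acc = 0x51
Checksum = 0x51.

51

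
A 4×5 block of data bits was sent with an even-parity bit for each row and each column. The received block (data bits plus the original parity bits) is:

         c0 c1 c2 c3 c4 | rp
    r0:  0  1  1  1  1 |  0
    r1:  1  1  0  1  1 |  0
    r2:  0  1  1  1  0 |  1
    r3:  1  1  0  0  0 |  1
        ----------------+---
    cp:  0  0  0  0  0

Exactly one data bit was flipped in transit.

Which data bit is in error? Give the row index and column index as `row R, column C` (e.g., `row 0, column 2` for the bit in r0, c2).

row 3, column 3

Recompute each row's even parity and compare to rp:
  r0: data parity 0, sent rp 0 → ok
  r1: data parity 0, sent rp 0 → ok
  r2: data parity 1, sent rp 1 → ok
  r3: data parity 0, sent rp 1 → mismatch
Recompute each column's even parity and compare to cp:
  c0: data parity 0, sent cp 0 → ok
  c1: data parity 0, sent cp 0 → ok
  c2: data parity 0, sent cp 0 → ok
  c3: data parity 1, sent cp 0 → mismatch
  c4: data parity 0, sent cp 0 → ok
Exactly one row (r3) and one column (c3) fail → the flipped bit is at their intersection.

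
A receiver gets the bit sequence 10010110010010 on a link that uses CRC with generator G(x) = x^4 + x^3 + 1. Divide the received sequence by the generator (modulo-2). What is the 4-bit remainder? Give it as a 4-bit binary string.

1110

Modulo-2 division of 10010110010010 by 11001:
  pos 0: 10010 XOR 11001 = 01011
  pos 1: 10111 XOR 11001 = 01110
  pos 2: 11101 XOR 11001 = 00100
  pos 4: 10000 XOR 11001 = 01001
  pos 5: 10011 XOR 11001 = 01010
  pos 6: 10100 XOR 11001 = 01101
  pos 7: 11010 XOR 11001 = 00011
Remainder = 1110 (nonzero — an error is detected).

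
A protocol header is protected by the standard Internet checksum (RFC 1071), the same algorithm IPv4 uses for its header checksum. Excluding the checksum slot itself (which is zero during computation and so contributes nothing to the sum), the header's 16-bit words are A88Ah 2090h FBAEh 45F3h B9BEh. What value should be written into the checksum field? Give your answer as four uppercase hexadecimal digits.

One's-complement addition (fold any carry out of bit 15 back into bit 0):
  0xA88A + 0x2090 = 0x0C91A
  0xC91A + 0xFBAE = 0x1C4C8 → wrap carry → 0xC4C9
  0xC4C9 + 0x45F3 = 0x10ABC → wrap carry → 0x0ABD
  0x0ABD + 0xB9BE = 0x0C47B
One's-complement sum = 0xC47B.
Checksum = ~0xC47B & 0xFFFF = 0x3B84.

3B84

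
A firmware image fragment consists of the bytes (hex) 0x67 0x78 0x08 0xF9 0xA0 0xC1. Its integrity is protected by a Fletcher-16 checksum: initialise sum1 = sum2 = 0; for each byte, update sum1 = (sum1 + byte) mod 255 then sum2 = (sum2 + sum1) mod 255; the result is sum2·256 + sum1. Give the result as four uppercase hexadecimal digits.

Running sums (mod 255):
  after byte 0 (0x67): sum1=103, sum2=103
  after byte 1 (0x78): sum1=223, sum2=71
  after byte 2 (0x08): sum1=231, sum2=47
  after byte 3 (0xF9): sum1=225, sum2=17
  after byte 4 (0xA0): sum1=130, sum2=147
  after byte 5 (0xC1): sum1=68, sum2=215
Checksum = sum2·256 + sum1 = 215·256 + 68 = 55108 = 0xD744.

D744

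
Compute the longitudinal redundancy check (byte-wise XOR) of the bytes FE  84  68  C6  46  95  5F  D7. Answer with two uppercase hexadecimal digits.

8F

XOR the bytes together:
  start with 0xFE
  0xFE ⊕ 0x84 = 0x7A
  0x7A ⊕ 0x68 = 0x12
  0x12 ⊕ 0xC6 = 0xD4
  0xD4 ⊕ 0x46 = 0x92
  0x92 ⊕ 0x95 = 0x07
  0x07 ⊕ 0x5F = 0x58
  0x58 ⊕ 0xD7 = 0x8F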